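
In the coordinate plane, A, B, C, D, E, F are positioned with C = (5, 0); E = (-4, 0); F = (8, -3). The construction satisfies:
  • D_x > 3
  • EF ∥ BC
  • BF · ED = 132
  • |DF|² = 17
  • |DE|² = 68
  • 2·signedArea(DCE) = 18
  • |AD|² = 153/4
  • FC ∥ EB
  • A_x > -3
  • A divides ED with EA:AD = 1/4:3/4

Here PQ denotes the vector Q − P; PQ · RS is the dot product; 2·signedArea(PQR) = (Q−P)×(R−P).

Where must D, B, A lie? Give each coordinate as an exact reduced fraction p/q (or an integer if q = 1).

A = (-2, -1/2)
B = (-7, 3)
D = (4, -2)

1. D_y = -2  [2·signedArea(DCE) = 18]
2. D_x = 4  [|DE|² = 68]
   → D = (4, -2)
3. B_x = -7  [EF ∥ BC ∩ FC ∥ EB]
4. B_y = 3  [EF ∥ BC ∩ FC ∥ EB]
   → B = (-7, 3)
5. A_x = -2  [A divides ED with EA:AD = 1/4:3/4]
6. A_y = -1/2  [A divides ED with EA:AD = 1/4:3/4]
   → A = (-2, -1/2)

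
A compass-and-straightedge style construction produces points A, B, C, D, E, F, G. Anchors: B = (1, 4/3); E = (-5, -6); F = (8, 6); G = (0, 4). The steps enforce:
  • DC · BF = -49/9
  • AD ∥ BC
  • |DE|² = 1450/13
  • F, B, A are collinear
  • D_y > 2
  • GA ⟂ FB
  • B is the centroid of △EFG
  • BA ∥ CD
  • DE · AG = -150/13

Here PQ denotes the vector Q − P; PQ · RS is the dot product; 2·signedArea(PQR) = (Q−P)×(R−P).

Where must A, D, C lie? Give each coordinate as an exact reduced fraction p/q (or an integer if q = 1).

1. A_x = 20/13  [F, B, A are collinear ∩ GA ⟂ FB]
2. A_y = 22/13  [F, B, A are collinear ∩ GA ⟂ FB]
   → A = (20/13, 22/13)
3. D_x = 10/13  [line 20/13·x + -30/13·y + 70/13 = 0 ∩ |DE|² = 1450/13]
4. D_y = 37/13  [line 20/13·x + -30/13·y + 70/13 = 0 ∩ |DE|² = 1450/13]
   → D = (10/13, 37/13)
5. C_x = 3/13  [DC · BF = -49/9 ∩ BA ∥ CD]
6. C_y = 97/39  [DC · BF = -49/9 ∩ BA ∥ CD]
   → C = (3/13, 97/39)

A = (20/13, 22/13)
C = (3/13, 97/39)
D = (10/13, 37/13)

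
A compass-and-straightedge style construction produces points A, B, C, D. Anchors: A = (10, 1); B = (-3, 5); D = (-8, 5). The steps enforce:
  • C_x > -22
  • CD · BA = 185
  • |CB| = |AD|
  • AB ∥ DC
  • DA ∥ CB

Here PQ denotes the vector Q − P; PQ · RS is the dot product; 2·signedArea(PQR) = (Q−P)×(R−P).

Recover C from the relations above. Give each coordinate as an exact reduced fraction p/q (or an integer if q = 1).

C = (-21, 9)

1. C_x = -21  [DA ∥ CB ∩ AB ∥ DC]
2. C_y = 9  [DA ∥ CB ∩ AB ∥ DC]
   → C = (-21, 9)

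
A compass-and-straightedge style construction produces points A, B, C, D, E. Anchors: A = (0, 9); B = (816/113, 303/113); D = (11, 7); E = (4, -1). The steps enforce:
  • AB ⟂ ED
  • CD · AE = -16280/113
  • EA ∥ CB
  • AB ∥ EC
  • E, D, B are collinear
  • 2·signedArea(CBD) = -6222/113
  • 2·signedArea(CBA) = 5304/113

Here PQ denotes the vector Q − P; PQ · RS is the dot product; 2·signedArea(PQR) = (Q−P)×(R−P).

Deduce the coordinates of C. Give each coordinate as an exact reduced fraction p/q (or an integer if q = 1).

1. C_x = 1268/113  [EA ∥ CB ∩ AB ∥ EC]
2. C_y = -827/113  [EA ∥ CB ∩ AB ∥ EC]
   → C = (1268/113, -827/113)

C = (1268/113, -827/113)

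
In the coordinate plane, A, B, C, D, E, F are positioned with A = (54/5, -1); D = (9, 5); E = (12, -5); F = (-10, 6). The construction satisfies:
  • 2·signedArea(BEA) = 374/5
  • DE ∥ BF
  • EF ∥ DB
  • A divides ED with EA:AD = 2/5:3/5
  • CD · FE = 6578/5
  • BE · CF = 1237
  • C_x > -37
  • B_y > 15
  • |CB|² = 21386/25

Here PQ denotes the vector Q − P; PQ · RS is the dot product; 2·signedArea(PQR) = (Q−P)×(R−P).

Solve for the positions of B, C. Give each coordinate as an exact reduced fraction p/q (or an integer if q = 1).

1. B_x = -13  [DE ∥ BF ∩ EF ∥ DB]
2. B_y = 16  [DE ∥ BF ∩ EF ∥ DB]
   → B = (-13, 16)
3. C_x = -184/5  [CD · FE = 6578/5 ∩ BE · CF = 1237]
4. C_y = 33  [CD · FE = 6578/5 ∩ BE · CF = 1237]
   → C = (-184/5, 33)

B = (-13, 16)
C = (-184/5, 33)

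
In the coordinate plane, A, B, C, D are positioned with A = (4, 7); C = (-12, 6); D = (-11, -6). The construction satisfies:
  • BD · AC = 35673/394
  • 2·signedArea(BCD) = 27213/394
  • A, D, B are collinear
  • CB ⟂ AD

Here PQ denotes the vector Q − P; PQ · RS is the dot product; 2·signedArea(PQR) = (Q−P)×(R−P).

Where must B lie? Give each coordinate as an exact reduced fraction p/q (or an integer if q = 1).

1. B_x = -2219/394  [A, D, B are collinear ∩ CB ⟂ AD]
2. B_y = -531/394  [A, D, B are collinear ∩ CB ⟂ AD]
   → B = (-2219/394, -531/394)

B = (-2219/394, -531/394)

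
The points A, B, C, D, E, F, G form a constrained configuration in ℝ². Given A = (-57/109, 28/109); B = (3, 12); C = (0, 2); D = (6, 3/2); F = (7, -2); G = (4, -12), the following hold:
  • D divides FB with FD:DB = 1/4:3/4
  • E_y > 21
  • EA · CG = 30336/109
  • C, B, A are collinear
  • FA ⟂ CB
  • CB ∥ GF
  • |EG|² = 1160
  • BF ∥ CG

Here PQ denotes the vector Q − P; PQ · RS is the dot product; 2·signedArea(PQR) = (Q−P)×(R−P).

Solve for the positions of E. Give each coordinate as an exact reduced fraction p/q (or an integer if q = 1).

E = (6, 22)

1. E_x = 6  [line -4·x + 14·y + -284 = 0 ∩ |EG|² = 1160]
2. E_y = 22  [line -4·x + 14·y + -284 = 0 ∩ |EG|² = 1160]
   → E = (6, 22)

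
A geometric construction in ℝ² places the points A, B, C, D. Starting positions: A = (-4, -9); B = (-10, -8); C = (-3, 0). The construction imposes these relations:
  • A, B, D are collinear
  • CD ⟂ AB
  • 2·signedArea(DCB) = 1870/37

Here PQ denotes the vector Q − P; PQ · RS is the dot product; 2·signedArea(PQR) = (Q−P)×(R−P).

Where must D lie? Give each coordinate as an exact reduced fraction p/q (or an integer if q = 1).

D = (-166/37, -330/37)

1. D_x = -166/37  [A, B, D are collinear ∩ CD ⟂ AB]
2. D_y = -330/37  [A, B, D are collinear ∩ CD ⟂ AB]
   → D = (-166/37, -330/37)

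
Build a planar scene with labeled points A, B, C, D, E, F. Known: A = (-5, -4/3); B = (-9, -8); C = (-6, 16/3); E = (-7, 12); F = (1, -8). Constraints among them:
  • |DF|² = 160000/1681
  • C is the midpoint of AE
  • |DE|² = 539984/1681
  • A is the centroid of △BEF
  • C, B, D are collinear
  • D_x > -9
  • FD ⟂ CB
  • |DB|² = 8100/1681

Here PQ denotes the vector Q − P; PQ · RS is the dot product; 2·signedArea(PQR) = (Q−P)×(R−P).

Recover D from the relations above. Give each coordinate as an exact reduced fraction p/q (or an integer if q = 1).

D = (-14319/1681, -9848/1681)

1. D_x = -14319/1681  [C, B, D are collinear ∩ FD ⟂ CB]
2. D_y = -9848/1681  [C, B, D are collinear ∩ FD ⟂ CB]
   → D = (-14319/1681, -9848/1681)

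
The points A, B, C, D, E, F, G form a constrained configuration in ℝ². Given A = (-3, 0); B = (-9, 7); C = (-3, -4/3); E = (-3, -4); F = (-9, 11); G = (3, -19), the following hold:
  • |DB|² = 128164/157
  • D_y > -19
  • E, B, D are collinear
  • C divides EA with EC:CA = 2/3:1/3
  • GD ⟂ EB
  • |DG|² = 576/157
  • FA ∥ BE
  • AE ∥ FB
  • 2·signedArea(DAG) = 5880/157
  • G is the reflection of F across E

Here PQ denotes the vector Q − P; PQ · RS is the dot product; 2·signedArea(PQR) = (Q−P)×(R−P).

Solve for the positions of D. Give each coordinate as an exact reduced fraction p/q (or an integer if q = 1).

D = (735/157, -2839/157)

1. D_x = 735/157  [E, B, D are collinear ∩ GD ⟂ EB]
2. D_y = -2839/157  [E, B, D are collinear ∩ GD ⟂ EB]
   → D = (735/157, -2839/157)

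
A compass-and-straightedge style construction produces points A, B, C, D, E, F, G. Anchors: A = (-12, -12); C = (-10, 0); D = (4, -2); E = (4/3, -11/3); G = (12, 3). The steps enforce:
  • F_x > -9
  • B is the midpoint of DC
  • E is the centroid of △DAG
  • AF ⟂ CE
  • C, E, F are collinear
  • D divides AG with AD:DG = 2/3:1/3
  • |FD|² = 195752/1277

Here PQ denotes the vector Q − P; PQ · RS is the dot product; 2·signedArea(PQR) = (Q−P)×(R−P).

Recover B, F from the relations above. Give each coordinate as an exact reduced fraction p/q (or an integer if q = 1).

B = (-3, -1)
F = (-10594/1277, -704/1277)

1. B_x = -3  [B is the midpoint of DC]
2. B_y = -1  [B is the midpoint of DC]
   → B = (-3, -1)
3. F_x = -10594/1277  [C, E, F are collinear ∩ AF ⟂ CE]
4. F_y = -704/1277  [C, E, F are collinear ∩ AF ⟂ CE]
   → F = (-10594/1277, -704/1277)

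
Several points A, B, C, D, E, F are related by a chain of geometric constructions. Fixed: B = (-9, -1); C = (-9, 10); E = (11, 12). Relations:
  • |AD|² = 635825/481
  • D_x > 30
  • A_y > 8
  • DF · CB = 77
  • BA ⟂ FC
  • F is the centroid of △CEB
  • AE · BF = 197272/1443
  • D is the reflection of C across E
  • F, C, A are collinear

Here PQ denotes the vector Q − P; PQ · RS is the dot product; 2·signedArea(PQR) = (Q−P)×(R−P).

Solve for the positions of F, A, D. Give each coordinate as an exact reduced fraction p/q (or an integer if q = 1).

1. F_x = -7/3  [F is the centroid of △CEB]
2. F_y = 7  [F is the centroid of △CEB]
   → F = (-7/3, 7)
3. A_x = -2349/481  [F, C, A are collinear ∩ BA ⟂ FC]
4. A_y = 3919/481  [F, C, A are collinear ∩ BA ⟂ FC]
   → A = (-2349/481, 3919/481)
5. D_x = 31  [D is the reflection of C across E]
6. D_y = 14  [D is the reflection of C across E]
   → D = (31, 14)

A = (-2349/481, 3919/481)
D = (31, 14)
F = (-7/3, 7)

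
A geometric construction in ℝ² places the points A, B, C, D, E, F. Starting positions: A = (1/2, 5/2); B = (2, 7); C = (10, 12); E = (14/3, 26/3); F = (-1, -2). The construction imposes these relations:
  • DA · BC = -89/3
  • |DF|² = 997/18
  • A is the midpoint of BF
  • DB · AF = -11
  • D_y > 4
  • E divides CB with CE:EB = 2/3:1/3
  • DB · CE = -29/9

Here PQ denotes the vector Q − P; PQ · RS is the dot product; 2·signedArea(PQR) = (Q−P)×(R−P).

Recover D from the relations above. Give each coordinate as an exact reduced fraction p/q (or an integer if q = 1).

1. D_x = 19/6  [DB · AF = -11 ∩ DB · CE = -29/9]
2. D_y = 25/6  [DB · AF = -11 ∩ DB · CE = -29/9]
   → D = (19/6, 25/6)

D = (19/6, 25/6)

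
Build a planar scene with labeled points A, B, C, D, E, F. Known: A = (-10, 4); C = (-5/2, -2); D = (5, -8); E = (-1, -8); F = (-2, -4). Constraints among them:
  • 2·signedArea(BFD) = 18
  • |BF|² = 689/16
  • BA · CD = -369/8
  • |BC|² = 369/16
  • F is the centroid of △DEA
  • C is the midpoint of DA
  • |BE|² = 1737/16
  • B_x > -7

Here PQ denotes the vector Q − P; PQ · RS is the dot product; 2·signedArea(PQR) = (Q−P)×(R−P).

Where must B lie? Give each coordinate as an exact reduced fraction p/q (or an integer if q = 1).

1. B_x = -25/4  [2·signedArea(BFD) = 18 ∩ BA · CD = -369/8]
2. B_y = 1  [2·signedArea(BFD) = 18 ∩ BA · CD = -369/8]
   → B = (-25/4, 1)

B = (-25/4, 1)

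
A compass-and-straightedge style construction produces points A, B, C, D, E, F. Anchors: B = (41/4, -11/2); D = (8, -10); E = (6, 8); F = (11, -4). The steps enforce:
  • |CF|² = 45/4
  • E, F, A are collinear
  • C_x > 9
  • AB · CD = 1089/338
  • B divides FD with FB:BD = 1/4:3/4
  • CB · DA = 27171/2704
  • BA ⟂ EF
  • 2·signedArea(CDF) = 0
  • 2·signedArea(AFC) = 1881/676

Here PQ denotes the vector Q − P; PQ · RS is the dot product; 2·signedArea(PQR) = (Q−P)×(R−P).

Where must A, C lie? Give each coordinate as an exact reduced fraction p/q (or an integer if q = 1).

1. A_x = 7721/676  [E, F, A are collinear ∩ BA ⟂ EF]
2. A_y = -847/169  [E, F, A are collinear ∩ BA ⟂ EF]
   → A = (7721/676, -847/169)
3. C_x = 19/2  [2·signedArea(CDF) = 0 ∩ 2·signedArea(AFC) = 1881/676]
4. C_y = -7  [2·signedArea(CDF) = 0 ∩ 2·signedArea(AFC) = 1881/676]
   → C = (19/2, -7)

A = (7721/676, -847/169)
C = (19/2, -7)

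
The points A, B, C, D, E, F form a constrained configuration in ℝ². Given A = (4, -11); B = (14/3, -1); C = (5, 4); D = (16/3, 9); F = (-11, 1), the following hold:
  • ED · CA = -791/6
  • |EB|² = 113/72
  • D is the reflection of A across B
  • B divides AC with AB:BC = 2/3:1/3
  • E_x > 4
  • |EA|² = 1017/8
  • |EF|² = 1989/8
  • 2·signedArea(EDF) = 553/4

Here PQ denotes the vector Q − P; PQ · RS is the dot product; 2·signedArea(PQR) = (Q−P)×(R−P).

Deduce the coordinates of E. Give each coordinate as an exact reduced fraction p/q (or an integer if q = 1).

1. E_x = 19/4  [ED · CA = -791/6 ∩ 2·signedArea(EDF) = 553/4]
2. E_y = 1/4  [ED · CA = -791/6 ∩ 2·signedArea(EDF) = 553/4]
   → E = (19/4, 1/4)

E = (19/4, 1/4)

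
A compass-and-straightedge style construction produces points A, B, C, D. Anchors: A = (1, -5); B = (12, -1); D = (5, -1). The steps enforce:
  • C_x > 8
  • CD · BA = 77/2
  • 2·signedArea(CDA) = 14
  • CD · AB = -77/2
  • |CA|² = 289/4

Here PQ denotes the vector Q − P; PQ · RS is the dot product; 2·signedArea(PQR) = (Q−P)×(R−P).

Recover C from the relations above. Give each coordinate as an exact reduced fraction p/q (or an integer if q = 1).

C = (17/2, -1)

1. C_x = 17/2  [2·signedArea(CDA) = 14 ∩ CD · AB = -77/2]
2. C_y = -1  [2·signedArea(CDA) = 14 ∩ CD · AB = -77/2]
   → C = (17/2, -1)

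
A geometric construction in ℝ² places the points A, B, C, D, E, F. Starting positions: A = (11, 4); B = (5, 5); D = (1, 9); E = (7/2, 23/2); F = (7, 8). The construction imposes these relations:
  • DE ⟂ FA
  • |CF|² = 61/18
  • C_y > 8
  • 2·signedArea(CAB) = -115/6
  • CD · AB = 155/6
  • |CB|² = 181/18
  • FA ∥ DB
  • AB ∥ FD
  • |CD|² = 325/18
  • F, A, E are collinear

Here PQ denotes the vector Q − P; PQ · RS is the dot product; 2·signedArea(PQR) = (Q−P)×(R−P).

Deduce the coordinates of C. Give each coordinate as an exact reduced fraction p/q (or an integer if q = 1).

1. C_x = 31/6  [CD · AB = 155/6 ∩ 2·signedArea(CAB) = -115/6]
2. C_y = 49/6  [CD · AB = 155/6 ∩ 2·signedArea(CAB) = -115/6]
   → C = (31/6, 49/6)

C = (31/6, 49/6)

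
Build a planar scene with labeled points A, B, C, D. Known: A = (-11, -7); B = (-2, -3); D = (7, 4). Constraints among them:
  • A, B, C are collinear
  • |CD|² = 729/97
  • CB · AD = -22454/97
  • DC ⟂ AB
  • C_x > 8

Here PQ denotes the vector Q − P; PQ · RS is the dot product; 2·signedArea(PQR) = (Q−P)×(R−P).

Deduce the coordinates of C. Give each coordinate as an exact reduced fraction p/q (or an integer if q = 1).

1. C_x = 787/97  [A, B, C are collinear ∩ DC ⟂ AB]
2. C_y = 145/97  [A, B, C are collinear ∩ DC ⟂ AB]
   → C = (787/97, 145/97)

C = (787/97, 145/97)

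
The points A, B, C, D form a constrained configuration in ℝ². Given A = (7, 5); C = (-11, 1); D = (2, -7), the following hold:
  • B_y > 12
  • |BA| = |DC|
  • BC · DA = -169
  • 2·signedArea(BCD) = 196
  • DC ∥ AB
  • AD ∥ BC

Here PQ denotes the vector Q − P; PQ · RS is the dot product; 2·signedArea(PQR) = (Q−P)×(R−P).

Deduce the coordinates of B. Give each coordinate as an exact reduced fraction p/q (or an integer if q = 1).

1. B_x = -6  [AD ∥ BC ∩ DC ∥ AB]
2. B_y = 13  [AD ∥ BC ∩ DC ∥ AB]
   → B = (-6, 13)

B = (-6, 13)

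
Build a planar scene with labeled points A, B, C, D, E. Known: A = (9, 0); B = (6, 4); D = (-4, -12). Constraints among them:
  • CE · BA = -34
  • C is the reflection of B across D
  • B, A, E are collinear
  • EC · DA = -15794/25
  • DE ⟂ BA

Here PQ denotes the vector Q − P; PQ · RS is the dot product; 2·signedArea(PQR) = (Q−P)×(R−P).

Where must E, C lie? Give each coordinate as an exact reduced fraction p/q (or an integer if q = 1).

C = (-14, -28)
E = (252/25, -36/25)

1. E_x = 252/25  [B, A, E are collinear ∩ DE ⟂ BA]
2. E_y = -36/25  [B, A, E are collinear ∩ DE ⟂ BA]
   → E = (252/25, -36/25)
3. C_x = -14  [C is the reflection of B across D]
4. C_y = -28  [C is the reflection of B across D]
   → C = (-14, -28)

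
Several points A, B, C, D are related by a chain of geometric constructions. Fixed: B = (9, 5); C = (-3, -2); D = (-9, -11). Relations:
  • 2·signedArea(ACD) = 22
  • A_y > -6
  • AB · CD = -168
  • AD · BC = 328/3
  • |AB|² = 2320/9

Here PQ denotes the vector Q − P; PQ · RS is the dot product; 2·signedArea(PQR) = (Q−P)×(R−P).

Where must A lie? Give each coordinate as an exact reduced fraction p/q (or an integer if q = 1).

1. A_x = -3  [2·signedArea(ACD) = 22 ∩ AB · CD = -168]
2. A_y = -17/3  [2·signedArea(ACD) = 22 ∩ AB · CD = -168]
   → A = (-3, -17/3)

A = (-3, -17/3)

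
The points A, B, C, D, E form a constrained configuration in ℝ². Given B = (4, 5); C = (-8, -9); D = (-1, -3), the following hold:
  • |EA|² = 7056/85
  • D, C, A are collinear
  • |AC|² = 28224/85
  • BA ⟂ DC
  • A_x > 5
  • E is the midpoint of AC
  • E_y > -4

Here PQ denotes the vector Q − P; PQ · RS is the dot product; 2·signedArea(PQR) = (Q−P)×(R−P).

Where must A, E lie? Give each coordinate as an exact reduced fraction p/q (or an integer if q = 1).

A = (496/85, 243/85)
E = (-92/85, -261/85)

1. A_x = 496/85  [D, C, A are collinear ∩ BA ⟂ DC]
2. A_y = 243/85  [D, C, A are collinear ∩ BA ⟂ DC]
   → A = (496/85, 243/85)
3. E_x = -92/85  [E is the midpoint of AC]
4. E_y = -261/85  [E is the midpoint of AC]
   → E = (-92/85, -261/85)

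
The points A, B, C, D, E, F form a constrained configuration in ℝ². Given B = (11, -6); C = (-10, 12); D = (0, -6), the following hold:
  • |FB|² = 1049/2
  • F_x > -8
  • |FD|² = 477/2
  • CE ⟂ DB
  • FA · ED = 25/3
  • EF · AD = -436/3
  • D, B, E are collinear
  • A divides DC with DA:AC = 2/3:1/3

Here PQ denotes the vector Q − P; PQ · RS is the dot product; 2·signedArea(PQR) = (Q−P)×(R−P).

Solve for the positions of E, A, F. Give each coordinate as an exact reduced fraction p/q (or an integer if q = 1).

A = (-20/3, 6)
E = (-10, -6)
F = (-15/2, 15/2)

1. E_x = -10  [D, B, E are collinear ∩ CE ⟂ DB]
2. E_y = -6  [D, B, E are collinear ∩ CE ⟂ DB]
   → E = (-10, -6)
3. A_x = -20/3  [A divides DC with DA:AC = 2/3:1/3]
4. A_y = 6  [A divides DC with DA:AC = 2/3:1/3]
   → A = (-20/3, 6)
5. F_x = -15/2  [FA · ED = 25/3 ∩ EF · AD = -436/3]
6. F_y = 15/2  [FA · ED = 25/3 ∩ EF · AD = -436/3]
   → F = (-15/2, 15/2)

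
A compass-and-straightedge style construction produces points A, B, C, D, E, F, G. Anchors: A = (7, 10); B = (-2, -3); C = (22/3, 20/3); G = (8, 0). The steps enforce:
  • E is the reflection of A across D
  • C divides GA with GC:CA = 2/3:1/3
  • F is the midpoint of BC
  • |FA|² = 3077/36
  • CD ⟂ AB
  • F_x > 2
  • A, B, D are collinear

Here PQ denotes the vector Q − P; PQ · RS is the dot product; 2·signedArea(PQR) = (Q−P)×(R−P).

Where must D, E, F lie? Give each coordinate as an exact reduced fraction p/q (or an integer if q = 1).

D = (1387/250, 5927/750)
E = (512/125, 2177/375)
F = (8/3, 11/6)

1. D_x = 1387/250  [A, B, D are collinear ∩ CD ⟂ AB]
2. D_y = 5927/750  [A, B, D are collinear ∩ CD ⟂ AB]
   → D = (1387/250, 5927/750)
3. E_x = 512/125  [E is the reflection of A across D]
4. E_y = 2177/375  [E is the reflection of A across D]
   → E = (512/125, 2177/375)
5. F_x = 8/3  [F is the midpoint of BC]
6. F_y = 11/6  [F is the midpoint of BC]
   → F = (8/3, 11/6)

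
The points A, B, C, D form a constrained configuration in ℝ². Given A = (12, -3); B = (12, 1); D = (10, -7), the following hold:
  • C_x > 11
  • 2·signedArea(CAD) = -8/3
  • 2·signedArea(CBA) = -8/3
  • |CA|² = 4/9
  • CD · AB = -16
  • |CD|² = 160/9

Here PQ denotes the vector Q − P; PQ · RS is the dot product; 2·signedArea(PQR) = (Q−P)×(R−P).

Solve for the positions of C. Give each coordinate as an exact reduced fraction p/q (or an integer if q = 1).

1. C_x = 34/3  [2·signedArea(CBA) = -8/3 ∩ 2·signedArea(CAD) = -8/3]
2. C_y = -3  [2·signedArea(CBA) = -8/3 ∩ 2·signedArea(CAD) = -8/3]
   → C = (34/3, -3)

C = (34/3, -3)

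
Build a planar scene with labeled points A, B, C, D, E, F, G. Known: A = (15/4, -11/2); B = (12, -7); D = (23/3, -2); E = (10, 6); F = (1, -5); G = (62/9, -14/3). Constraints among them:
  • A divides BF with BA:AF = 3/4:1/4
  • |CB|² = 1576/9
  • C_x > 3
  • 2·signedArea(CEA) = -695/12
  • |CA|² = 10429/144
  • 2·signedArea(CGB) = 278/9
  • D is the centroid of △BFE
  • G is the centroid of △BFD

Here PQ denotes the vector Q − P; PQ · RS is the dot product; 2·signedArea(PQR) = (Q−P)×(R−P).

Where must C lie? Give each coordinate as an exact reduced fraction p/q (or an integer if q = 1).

C = (10/3, 3)

1. C_x = 10/3  [2·signedArea(CEA) = -695/12 ∩ 2·signedArea(CGB) = 278/9]
2. C_y = 3  [2·signedArea(CEA) = -695/12 ∩ 2·signedArea(CGB) = 278/9]
   → C = (10/3, 3)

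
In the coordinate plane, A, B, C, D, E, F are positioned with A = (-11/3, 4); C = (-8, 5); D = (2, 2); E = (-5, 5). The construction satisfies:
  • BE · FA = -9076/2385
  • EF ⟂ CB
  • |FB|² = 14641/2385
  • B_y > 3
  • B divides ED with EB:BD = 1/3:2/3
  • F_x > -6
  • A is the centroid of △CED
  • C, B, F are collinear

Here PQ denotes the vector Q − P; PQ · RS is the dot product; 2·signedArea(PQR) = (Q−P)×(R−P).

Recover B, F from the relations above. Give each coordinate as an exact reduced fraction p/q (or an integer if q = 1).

1. B_x = -8/3  [B divides ED with EB:BD = 1/3:2/3]
2. B_y = 4  [B divides ED with EB:BD = 1/3:2/3]
   → B = (-8/3, 4)
3. F_x = -1352/265  [C, B, F are collinear ∩ EF ⟂ CB]
4. F_y = 1181/265  [C, B, F are collinear ∩ EF ⟂ CB]
   → F = (-1352/265, 1181/265)

B = (-8/3, 4)
F = (-1352/265, 1181/265)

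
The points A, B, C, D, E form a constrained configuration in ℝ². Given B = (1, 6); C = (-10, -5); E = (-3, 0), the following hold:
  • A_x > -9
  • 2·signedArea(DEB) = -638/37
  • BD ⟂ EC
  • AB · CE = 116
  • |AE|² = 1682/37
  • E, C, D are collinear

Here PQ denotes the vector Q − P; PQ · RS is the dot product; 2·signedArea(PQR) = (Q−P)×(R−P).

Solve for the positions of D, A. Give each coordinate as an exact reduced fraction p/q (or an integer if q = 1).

A = (-314/37, -145/37)
D = (92/37, 145/37)

1. D_x = 92/37  [E, C, D are collinear ∩ BD ⟂ EC]
2. D_y = 145/37  [E, C, D are collinear ∩ BD ⟂ EC]
   → D = (92/37, 145/37)
3. A_x = -314/37  [line -7·x + -5·y + -79 = 0 ∩ |AE|² = 1682/37]
4. A_y = -145/37  [line -7·x + -5·y + -79 = 0 ∩ |AE|² = 1682/37]
   → A = (-314/37, -145/37)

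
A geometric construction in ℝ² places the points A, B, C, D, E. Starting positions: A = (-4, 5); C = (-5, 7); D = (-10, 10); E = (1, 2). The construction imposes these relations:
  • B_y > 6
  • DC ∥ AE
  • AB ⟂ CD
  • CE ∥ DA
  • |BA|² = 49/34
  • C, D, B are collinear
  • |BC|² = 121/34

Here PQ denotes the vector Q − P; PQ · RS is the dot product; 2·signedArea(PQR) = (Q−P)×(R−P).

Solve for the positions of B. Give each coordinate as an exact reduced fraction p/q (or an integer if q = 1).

1. B_x = -115/34  [C, D, B are collinear ∩ AB ⟂ CD]
2. B_y = 205/34  [C, D, B are collinear ∩ AB ⟂ CD]
   → B = (-115/34, 205/34)

B = (-115/34, 205/34)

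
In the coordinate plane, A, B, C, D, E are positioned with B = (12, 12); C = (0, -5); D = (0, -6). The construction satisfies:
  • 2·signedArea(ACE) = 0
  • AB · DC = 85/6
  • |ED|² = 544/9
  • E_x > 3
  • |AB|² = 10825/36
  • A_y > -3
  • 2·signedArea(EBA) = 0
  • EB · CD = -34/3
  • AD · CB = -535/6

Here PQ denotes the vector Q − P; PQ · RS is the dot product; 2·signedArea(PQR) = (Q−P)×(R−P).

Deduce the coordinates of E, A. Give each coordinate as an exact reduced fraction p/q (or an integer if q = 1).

1. E_y = 2/3  [EB · CD = -34/3]
2. E_x = 4  [|ED|² = 544/9]
   → E = (4, 2/3)
3. A_x = 2  [2·signedArea(EBA) = 0 ∩ AD · CB = -535/6]
4. A_y = -13/6  [2·signedArea(EBA) = 0 ∩ AD · CB = -535/6]
   → A = (2, -13/6)

A = (2, -13/6)
E = (4, 2/3)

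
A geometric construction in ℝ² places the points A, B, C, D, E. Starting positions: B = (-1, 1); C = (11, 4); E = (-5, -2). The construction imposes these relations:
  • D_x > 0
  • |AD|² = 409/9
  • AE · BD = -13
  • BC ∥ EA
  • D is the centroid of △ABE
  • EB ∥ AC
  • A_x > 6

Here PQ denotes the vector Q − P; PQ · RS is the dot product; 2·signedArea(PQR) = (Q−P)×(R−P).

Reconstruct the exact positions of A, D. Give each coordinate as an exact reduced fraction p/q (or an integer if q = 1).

A = (7, 1)
D = (1/3, 0)

1. A_x = 7  [EB ∥ AC ∩ BC ∥ EA]
2. A_y = 1  [EB ∥ AC ∩ BC ∥ EA]
   → A = (7, 1)
3. D_x = 1/3  [D is the centroid of △ABE]
4. D_y = 0  [D is the centroid of △ABE]
   → D = (1/3, 0)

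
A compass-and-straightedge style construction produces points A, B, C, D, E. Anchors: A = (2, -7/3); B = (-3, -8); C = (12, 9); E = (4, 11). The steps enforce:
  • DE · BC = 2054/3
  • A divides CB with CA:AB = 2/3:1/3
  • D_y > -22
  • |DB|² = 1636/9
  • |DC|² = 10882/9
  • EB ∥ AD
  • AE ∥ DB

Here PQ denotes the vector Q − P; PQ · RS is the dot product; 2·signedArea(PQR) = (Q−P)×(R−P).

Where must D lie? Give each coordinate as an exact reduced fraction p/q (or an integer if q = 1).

1. D_x = -5  [AE ∥ DB ∩ EB ∥ AD]
2. D_y = -64/3  [AE ∥ DB ∩ EB ∥ AD]
   → D = (-5, -64/3)

D = (-5, -64/3)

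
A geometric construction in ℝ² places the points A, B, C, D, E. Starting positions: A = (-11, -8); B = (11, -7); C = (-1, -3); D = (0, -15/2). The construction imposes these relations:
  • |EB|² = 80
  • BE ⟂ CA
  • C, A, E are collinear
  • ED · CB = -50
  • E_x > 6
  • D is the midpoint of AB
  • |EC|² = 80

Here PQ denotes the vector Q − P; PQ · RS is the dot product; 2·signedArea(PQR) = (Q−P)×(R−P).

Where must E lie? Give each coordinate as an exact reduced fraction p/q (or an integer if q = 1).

1. E_x = 7  [C, A, E are collinear ∩ BE ⟂ CA]
2. E_y = 1  [C, A, E are collinear ∩ BE ⟂ CA]
   → E = (7, 1)

E = (7, 1)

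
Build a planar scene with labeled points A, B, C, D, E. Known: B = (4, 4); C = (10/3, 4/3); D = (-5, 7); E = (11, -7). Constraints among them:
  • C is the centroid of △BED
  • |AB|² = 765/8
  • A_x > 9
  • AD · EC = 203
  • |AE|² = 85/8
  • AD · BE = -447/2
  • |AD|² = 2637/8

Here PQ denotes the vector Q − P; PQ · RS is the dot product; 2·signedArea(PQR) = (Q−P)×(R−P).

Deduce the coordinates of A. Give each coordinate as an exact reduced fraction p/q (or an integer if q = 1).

1. A_x = 37/4  [AD · EC = 203 ∩ AD · BE = -447/2]
2. A_y = -17/4  [AD · EC = 203 ∩ AD · BE = -447/2]
   → A = (37/4, -17/4)

A = (37/4, -17/4)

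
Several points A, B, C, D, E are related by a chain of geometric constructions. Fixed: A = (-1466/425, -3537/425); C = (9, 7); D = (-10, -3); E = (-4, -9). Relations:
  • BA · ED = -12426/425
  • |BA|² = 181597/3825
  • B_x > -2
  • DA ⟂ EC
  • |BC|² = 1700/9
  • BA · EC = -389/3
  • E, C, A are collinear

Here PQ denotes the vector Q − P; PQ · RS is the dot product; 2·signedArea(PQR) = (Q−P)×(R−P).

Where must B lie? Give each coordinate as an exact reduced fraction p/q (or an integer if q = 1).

1. B_x = -5/3  [BA · ED = -12426/425 ∩ BA · EC = -389/3]
2. B_y = -5/3  [BA · ED = -12426/425 ∩ BA · EC = -389/3]
   → B = (-5/3, -5/3)

B = (-5/3, -5/3)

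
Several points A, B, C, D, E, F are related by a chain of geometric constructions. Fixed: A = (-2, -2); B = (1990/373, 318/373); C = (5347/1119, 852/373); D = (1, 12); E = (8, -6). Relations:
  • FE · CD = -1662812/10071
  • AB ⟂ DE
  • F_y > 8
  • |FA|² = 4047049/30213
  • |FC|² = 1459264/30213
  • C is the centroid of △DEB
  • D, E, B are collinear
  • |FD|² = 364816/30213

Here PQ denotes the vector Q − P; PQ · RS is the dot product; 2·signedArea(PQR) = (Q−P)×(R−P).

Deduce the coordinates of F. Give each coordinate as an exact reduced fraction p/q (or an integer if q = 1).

1. F_x = 7585/3357  [line 4228/1119·x + -3624/373·y + 771308/10071 = 0 ∩ |FD|² = 364816/30213]
2. F_y = 3268/373  [line 4228/1119·x + -3624/373·y + 771308/10071 = 0 ∩ |FD|² = 364816/30213]
   → F = (7585/3357, 3268/373)

F = (7585/3357, 3268/373)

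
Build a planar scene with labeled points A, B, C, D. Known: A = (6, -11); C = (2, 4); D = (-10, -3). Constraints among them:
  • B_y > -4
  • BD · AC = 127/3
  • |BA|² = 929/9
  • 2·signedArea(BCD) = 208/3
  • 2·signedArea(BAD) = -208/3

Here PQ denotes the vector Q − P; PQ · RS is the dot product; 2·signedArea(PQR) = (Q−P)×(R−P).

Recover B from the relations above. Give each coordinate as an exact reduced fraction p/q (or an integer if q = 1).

1. B_x = -2/3  [2·signedArea(BCD) = 208/3 ∩ 2·signedArea(BAD) = -208/3]
2. B_y = -10/3  [2·signedArea(BCD) = 208/3 ∩ 2·signedArea(BAD) = -208/3]
   → B = (-2/3, -10/3)

B = (-2/3, -10/3)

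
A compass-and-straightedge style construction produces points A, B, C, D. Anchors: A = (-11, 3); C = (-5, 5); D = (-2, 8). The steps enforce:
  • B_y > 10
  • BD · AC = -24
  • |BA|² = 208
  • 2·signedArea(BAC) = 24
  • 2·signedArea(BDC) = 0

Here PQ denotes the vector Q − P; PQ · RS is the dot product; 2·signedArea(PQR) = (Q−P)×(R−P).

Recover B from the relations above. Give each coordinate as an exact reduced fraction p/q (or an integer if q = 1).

B = (1, 11)

1. B_x = 1  [2·signedArea(BDC) = 0 ∩ 2·signedArea(BAC) = 24]
2. B_y = 11  [2·signedArea(BDC) = 0 ∩ 2·signedArea(BAC) = 24]
   → B = (1, 11)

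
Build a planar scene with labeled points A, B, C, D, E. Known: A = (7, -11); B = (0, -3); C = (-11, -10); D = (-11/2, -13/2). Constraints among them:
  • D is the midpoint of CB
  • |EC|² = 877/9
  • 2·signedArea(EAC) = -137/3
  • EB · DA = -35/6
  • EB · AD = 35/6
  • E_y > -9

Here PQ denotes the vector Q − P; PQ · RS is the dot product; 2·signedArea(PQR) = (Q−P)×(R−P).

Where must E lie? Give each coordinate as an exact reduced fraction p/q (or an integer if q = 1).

1. E_x = -4/3  [2·signedArea(EAC) = -137/3 ∩ EB · DA = -35/6]
2. E_y = -8  [2·signedArea(EAC) = -137/3 ∩ EB · DA = -35/6]
   → E = (-4/3, -8)

E = (-4/3, -8)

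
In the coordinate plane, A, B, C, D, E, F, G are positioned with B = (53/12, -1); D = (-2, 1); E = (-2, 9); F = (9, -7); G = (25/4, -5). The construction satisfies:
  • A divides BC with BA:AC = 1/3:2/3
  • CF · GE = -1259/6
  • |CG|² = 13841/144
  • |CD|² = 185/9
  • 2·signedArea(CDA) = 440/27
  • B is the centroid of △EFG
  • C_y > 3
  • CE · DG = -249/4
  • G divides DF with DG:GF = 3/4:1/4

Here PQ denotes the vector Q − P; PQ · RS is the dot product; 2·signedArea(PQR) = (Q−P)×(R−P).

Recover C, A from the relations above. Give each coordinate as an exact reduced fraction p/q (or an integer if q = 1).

1. C_x = 5/3  [CF · GE = -1259/6 ∩ CE · DG = -249/4]
2. C_y = 11/3  [CF · GE = -1259/6 ∩ CE · DG = -249/4]
   → C = (5/3, 11/3)
3. A_x = 7/2  [2·signedArea(CDA) = 440/27 ∩ A divides BC with BA:AC = 1/3:2/3]
4. A_y = 5/9  [2·signedArea(CDA) = 440/27 ∩ A divides BC with BA:AC = 1/3:2/3]
   → A = (7/2, 5/9)

A = (7/2, 5/9)
C = (5/3, 11/3)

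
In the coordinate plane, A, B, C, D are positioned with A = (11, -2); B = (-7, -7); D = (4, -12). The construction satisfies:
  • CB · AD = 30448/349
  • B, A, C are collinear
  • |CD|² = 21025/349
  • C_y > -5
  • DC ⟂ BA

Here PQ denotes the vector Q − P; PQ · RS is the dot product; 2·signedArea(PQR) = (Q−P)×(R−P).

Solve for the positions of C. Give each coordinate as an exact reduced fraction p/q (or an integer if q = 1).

C = (671/349, -1578/349)

1. C_x = 671/349  [B, A, C are collinear ∩ DC ⟂ BA]
2. C_y = -1578/349  [B, A, C are collinear ∩ DC ⟂ BA]
   → C = (671/349, -1578/349)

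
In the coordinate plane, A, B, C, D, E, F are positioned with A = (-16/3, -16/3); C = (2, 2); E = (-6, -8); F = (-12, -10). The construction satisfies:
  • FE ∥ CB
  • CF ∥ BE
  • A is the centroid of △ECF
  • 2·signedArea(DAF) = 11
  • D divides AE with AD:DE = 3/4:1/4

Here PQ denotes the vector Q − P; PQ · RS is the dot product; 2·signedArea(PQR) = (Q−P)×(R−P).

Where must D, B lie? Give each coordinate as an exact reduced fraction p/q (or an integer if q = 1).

B = (8, 4)
D = (-35/6, -22/3)

1. D_x = -35/6  [D divides AE with AD:DE = 3/4:1/4]
2. D_y = -22/3  [D divides AE with AD:DE = 3/4:1/4]
   → D = (-35/6, -22/3)
3. B_x = 8  [CF ∥ BE ∩ FE ∥ CB]
4. B_y = 4  [CF ∥ BE ∩ FE ∥ CB]
   → B = (8, 4)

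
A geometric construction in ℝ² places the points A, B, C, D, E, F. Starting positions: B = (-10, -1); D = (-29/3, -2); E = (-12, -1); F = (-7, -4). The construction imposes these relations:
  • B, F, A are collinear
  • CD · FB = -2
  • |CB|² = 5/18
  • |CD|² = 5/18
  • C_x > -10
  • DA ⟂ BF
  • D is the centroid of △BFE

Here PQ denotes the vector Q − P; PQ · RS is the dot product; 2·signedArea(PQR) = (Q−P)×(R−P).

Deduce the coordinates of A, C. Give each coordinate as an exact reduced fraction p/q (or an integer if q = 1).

A = (-28/3, -5/3)
C = (-59/6, -3/2)

1. A_x = -28/3  [B, F, A are collinear ∩ DA ⟂ BF]
2. A_y = -5/3  [B, F, A are collinear ∩ DA ⟂ BF]
   → A = (-28/3, -5/3)
3. C_x = -59/6  [line 3·x + -3·y + 25 = 0 ∩ |CD|² = 5/18]
4. C_y = -3/2  [line 3·x + -3·y + 25 = 0 ∩ |CD|² = 5/18]
   → C = (-59/6, -3/2)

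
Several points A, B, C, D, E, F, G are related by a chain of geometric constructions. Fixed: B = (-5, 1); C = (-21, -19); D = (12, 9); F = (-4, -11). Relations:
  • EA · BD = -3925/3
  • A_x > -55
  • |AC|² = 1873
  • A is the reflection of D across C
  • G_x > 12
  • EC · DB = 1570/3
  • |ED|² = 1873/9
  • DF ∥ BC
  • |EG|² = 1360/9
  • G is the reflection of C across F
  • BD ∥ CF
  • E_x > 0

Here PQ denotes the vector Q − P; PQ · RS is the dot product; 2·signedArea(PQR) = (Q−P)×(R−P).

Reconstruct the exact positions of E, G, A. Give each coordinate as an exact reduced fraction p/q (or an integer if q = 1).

1. E_x = 1  [line 17·x + 8·y + -43/3 = 0 ∩ |ED|² = 1873/9]
2. E_y = -1/3  [line 17·x + 8·y + -43/3 = 0 ∩ |ED|² = 1873/9]
   → E = (1, -1/3)
3. G_x = 13  [G is the reflection of C across F]
4. G_y = -3  [G is the reflection of C across F]
   → G = (13, -3)
5. A_x = -54  [A is the reflection of D across C]
6. A_y = -47  [A is the reflection of D across C]
   → A = (-54, -47)

A = (-54, -47)
E = (1, -1/3)
G = (13, -3)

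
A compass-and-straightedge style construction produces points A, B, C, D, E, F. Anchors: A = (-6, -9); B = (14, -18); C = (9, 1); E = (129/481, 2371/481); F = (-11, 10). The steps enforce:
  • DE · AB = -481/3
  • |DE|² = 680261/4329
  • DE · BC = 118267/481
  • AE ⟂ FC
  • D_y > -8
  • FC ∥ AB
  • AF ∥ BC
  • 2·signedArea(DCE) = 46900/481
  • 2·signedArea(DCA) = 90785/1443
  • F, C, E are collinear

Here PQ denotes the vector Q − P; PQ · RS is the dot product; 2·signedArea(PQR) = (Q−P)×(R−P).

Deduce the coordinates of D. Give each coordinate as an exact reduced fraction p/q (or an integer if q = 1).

D = (3977/1443, -10616/1443)

1. D_x = 3977/1443  [2·signedArea(DCE) = 46900/481 ∩ DE · BC = 118267/481]
2. D_y = -10616/1443  [2·signedArea(DCE) = 46900/481 ∩ DE · BC = 118267/481]
   → D = (3977/1443, -10616/1443)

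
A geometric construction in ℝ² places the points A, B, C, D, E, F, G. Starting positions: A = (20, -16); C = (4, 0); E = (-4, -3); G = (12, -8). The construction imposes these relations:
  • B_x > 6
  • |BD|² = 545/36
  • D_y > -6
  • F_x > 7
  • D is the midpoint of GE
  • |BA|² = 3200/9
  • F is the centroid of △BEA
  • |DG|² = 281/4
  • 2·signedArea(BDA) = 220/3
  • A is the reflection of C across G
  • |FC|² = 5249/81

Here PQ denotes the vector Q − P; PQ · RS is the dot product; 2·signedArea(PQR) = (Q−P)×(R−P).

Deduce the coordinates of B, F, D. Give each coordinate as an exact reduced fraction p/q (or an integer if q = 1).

B = (20/3, -8/3)
D = (4, -11/2)
F = (68/9, -65/9)

1. D_x = 4  [D is the midpoint of GE]
2. D_y = -11/2  [D is the midpoint of GE]
   → D = (4, -11/2)
3. B_x = 20/3  [line 21/2·x + 16·y + -82/3 = 0 ∩ |BD|² = 545/36]
4. B_y = -8/3  [line 21/2·x + 16·y + -82/3 = 0 ∩ |BD|² = 545/36]
   → B = (20/3, -8/3)
5. F_x = 68/9  [F is the centroid of △BEA]
6. F_y = -65/9  [F is the centroid of △BEA]
   → F = (68/9, -65/9)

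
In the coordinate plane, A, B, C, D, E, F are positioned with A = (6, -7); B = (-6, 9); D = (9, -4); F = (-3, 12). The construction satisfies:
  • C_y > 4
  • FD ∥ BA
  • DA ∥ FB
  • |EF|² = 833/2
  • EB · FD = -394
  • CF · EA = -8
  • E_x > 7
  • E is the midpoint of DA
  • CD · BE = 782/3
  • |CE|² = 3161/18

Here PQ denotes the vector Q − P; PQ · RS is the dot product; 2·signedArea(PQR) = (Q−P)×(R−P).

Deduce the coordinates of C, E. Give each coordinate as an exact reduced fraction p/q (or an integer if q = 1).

1. E_x = 15/2  [E is the midpoint of DA]
2. E_y = -11/2  [E is the midpoint of DA]
   → E = (15/2, -11/2)
3. C_x = -1  [CF · EA = -8 ∩ CD · BE = 782/3]
4. C_y = 14/3  [CF · EA = -8 ∩ CD · BE = 782/3]
   → C = (-1, 14/3)

C = (-1, 14/3)
E = (15/2, -11/2)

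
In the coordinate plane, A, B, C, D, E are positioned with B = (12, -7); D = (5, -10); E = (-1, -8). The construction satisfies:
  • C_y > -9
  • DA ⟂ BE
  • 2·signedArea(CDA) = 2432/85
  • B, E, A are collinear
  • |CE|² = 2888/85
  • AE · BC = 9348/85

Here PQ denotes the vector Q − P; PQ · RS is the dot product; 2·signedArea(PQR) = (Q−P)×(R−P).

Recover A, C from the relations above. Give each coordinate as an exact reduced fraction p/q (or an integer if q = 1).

A = (409/85, -642/85)
C = (-579/85, -718/85)

1. A_x = 409/85  [B, E, A are collinear ∩ DA ⟂ BE]
2. A_y = -642/85  [B, E, A are collinear ∩ DA ⟂ BE]
   → A = (409/85, -642/85)
3. C_x = -579/85  [line -208/85·x + -16/85·y + -1552/85 = 0 ∩ |CE|² = 2888/85]
4. C_y = -718/85  [line -208/85·x + -16/85·y + -1552/85 = 0 ∩ |CE|² = 2888/85]
   → C = (-579/85, -718/85)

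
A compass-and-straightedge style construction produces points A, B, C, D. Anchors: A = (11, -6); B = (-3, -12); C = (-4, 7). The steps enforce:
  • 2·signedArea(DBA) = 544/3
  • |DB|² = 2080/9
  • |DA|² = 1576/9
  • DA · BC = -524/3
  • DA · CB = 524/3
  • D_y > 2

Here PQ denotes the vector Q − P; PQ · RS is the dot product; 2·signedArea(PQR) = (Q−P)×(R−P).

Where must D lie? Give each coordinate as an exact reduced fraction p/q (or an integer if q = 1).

1. D_x = 1  [DA · CB = 524/3 ∩ 2·signedArea(DBA) = 544/3]
2. D_y = 8/3  [DA · CB = 524/3 ∩ 2·signedArea(DBA) = 544/3]
   → D = (1, 8/3)

D = (1, 8/3)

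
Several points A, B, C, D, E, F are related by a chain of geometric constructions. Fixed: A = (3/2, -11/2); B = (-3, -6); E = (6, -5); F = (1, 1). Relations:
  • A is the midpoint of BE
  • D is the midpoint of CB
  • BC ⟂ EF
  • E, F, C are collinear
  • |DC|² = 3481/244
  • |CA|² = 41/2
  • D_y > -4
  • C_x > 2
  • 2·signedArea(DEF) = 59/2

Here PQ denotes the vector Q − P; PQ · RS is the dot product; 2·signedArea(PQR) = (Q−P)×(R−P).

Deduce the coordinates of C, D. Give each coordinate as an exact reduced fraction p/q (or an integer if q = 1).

C = (171/61, -71/61)
D = (-6/61, -437/122)

1. C_x = 171/61  [E, F, C are collinear ∩ BC ⟂ EF]
2. C_y = -71/61  [E, F, C are collinear ∩ BC ⟂ EF]
   → C = (171/61, -71/61)
3. D_x = -6/61  [D is the midpoint of CB]
4. D_y = -437/122  [D is the midpoint of CB]
   → D = (-6/61, -437/122)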